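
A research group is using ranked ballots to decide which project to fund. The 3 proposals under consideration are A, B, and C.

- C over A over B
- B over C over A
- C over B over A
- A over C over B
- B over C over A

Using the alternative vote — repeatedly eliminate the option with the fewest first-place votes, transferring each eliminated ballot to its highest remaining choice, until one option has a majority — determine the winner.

Round 1: B 2, C 2, A 1. A has the fewest and is eliminated.
Round 2: C 3, B 2. C has a majority.

C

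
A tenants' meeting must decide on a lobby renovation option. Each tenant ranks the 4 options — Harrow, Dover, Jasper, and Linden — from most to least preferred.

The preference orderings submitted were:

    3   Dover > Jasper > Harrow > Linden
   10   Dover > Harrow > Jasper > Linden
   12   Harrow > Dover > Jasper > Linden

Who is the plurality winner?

First-place vote totals:
  Harrow: 12
  Dover: 13
  Jasper: 0
  Linden: 0
Dover has the most first-place votes.

Dover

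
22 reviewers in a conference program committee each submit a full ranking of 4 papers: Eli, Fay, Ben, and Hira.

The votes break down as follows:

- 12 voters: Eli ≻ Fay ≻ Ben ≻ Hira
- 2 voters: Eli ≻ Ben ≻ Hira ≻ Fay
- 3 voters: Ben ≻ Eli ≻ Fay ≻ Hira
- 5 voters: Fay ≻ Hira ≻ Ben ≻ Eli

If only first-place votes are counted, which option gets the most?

Eli

First-place vote totals:
  Eli: 14
  Fay: 5
  Ben: 3
  Hira: 0
Eli has the most first-place votes.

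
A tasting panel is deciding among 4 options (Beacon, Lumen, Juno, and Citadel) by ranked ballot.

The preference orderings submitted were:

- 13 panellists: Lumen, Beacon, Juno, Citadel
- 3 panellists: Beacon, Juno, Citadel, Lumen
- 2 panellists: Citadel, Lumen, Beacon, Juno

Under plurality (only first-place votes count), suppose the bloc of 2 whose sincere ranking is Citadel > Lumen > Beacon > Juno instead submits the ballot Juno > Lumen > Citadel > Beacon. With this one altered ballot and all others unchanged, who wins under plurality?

First-place totals with the altered ballot: Beacon 3, Lumen 13, Juno 2, Citadel 0.
The winner is unchanged: still Lumen.

Lumen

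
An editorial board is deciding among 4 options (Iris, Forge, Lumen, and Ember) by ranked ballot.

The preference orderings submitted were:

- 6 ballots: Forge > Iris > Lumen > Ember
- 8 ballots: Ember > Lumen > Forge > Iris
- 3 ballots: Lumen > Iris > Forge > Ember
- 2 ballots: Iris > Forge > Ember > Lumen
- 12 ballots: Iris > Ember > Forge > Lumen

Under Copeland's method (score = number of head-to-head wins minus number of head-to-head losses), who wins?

Iris

Pairwise results:
  Iris vs Forge: Iris wins 17–14.
  Iris vs Lumen: Iris wins 20–11.
  Iris vs Ember: Iris wins 23–8.
  Forge vs Lumen: Forge wins 20–11.
  Forge vs Ember: Ember wins 20–11.
  Lumen vs Ember: Ember wins 22–9.
Copeland scores (wins − losses):
  Iris: 3 − 0 = 3
  Forge: 1 − 2 = -1
  Lumen: 0 − 3 = -3
  Ember: 2 − 1 = 1
Iris has the best Copeland score.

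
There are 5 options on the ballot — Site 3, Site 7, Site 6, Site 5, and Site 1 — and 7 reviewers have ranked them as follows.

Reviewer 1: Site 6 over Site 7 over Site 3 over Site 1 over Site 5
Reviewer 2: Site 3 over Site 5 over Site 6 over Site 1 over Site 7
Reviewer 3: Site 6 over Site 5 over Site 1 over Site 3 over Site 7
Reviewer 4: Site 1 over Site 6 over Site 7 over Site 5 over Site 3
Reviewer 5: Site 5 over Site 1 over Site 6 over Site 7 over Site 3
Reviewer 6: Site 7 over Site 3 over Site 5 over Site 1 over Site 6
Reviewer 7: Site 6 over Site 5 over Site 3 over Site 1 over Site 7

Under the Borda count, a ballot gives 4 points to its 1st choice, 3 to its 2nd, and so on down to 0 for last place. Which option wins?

Site 6

Borda scores:
  Site 3: 2 + 4 + 1 + 0 + 0 + 3 + 2 = 12
  Site 7: 3 + 0 + 0 + 2 + 1 + 4 + 0 = 10
  Site 6: 4 + 2 + 4 + 3 + 2 + 0 + 4 = 19
  Site 5: 0 + 3 + 3 + 1 + 4 + 2 + 3 = 16
  Site 1: 1 + 1 + 2 + 4 + 3 + 1 + 1 = 13
Site 6 has the highest total.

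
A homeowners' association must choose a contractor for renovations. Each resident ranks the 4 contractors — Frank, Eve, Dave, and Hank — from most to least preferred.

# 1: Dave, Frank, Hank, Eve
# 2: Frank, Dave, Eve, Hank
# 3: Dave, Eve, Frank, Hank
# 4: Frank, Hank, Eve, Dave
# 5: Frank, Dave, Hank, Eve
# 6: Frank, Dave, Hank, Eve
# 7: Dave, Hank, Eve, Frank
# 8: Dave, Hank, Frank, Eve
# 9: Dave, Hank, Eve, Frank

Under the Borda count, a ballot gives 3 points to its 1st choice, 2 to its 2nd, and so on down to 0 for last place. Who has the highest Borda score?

Dave

Borda scores:
  Frank: 2 + 3 + 1 + 3 + 3 + 3 + 0 + 1 + 0 = 16
  Eve: 0 + 1 + 2 + 1 + 0 + 0 + 1 + 0 + 1 = 6
  Dave: 3 + 2 + 3 + 0 + 2 + 2 + 3 + 3 + 3 = 21
  Hank: 1 + 0 + 0 + 2 + 1 + 1 + 2 + 2 + 2 = 11
Dave has the highest total.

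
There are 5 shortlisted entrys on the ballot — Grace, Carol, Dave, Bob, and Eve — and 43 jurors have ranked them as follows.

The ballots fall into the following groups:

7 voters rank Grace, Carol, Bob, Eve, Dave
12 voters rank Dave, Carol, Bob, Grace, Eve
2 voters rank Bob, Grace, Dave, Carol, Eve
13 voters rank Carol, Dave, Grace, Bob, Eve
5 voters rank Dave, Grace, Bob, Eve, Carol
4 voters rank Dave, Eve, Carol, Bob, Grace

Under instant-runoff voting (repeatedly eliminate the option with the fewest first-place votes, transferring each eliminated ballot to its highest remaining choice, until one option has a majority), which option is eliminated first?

Eve

Round 1: Dave 21, Carol 13, Grace 7, Bob 2, Eve 0. Eve has the fewest and is eliminated.
Round 2: Dave 21, Carol 13, Grace 7, Bob 2. Bob has the fewest and is eliminated.
Round 3: Dave 21, Carol 13, Grace 9. Grace has the fewest and is eliminated.
Round 4: Dave 23, Carol 20. Dave has a majority.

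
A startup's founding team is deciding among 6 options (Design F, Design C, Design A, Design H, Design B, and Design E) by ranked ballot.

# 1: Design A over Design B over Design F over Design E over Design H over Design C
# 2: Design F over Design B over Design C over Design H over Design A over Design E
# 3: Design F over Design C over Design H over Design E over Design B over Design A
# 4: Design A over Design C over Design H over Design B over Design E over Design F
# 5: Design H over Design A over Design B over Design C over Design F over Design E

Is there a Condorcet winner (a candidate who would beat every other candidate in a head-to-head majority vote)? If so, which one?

Head-to-head results (5 voters total):
Design F vs Design C: Design F wins 3–2.
Design F vs Design A: Design A wins 3–2.
Design F vs Design H: Design F wins 3–2.
Design F vs Design B: Design B wins 3–2.
Design F vs Design E: Design F wins 4–1.
Design C vs Design A: Design A wins 3–2.
Design C vs Design H: Design C wins 3–2.
Design C vs Design B: Design B wins 3–2.
Design C vs Design E: Design C wins 4–1.
Design A vs Design H: Design H wins 3–2.
Design A vs Design B: Design A wins 3–2.
Design A vs Design E: Design A wins 4–1.
Design H vs Design B: Design H wins 3–2.
Design H vs Design E: Design H wins 4–1.
Design B vs Design E: Design B wins 4–1.
No candidate beats all others: Design F beats Design H beats Design A beats Design F, a majority cycle.

No Condorcet winner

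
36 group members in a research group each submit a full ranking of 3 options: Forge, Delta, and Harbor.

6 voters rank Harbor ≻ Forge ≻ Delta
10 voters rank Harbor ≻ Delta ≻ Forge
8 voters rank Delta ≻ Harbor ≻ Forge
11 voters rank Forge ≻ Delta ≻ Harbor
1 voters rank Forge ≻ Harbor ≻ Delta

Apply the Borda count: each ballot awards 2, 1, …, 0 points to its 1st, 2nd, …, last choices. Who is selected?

Harbor

Borda scores:
  Forge: 6·1 + 10·0 + 8·0 + 11·2 + 2 = 30
  Delta: 6·0 + 10·1 + 8·2 + 11·1 + 0 = 37
  Harbor: 6·2 + 10·2 + 8·1 + 11·0 + 1 = 41
Harbor has the highest total.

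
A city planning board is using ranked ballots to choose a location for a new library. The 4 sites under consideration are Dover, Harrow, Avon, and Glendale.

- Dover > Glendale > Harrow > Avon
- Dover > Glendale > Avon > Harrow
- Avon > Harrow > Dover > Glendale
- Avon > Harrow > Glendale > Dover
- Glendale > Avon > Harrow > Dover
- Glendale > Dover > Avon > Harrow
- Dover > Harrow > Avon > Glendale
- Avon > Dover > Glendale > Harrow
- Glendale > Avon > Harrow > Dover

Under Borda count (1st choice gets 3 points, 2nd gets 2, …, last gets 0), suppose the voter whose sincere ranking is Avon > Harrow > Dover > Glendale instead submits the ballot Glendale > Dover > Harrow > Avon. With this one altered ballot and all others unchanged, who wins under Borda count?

Glendale

Borda totals with the altered ballot: Dover 15, Harrow 8, Avon 13, Glendale 18.
The switch changes the winner from Avon to Glendale.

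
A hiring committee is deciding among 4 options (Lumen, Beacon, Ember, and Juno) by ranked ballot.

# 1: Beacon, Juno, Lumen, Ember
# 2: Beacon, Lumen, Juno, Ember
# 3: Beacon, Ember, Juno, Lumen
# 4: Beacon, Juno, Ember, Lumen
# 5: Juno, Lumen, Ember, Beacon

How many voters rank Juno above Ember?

Ballots ranking Juno above Ember: 4.
Ballots ranking Ember above Juno: 1.
So 4 of 5 voters prefer Juno to Ember.

4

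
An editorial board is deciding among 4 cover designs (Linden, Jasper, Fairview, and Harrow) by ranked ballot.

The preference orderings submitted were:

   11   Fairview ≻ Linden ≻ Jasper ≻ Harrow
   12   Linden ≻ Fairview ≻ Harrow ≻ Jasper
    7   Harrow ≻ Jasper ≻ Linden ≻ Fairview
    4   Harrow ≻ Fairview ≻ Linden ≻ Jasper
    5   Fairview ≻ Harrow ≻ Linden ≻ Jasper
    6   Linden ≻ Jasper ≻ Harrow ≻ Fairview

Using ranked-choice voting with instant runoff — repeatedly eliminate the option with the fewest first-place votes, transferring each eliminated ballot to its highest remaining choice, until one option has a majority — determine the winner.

Round 1: Linden 18, Fairview 16, Harrow 11, Jasper 0. Jasper has the fewest and is eliminated.
Round 2: Linden 18, Fairview 16, Harrow 11. Harrow has the fewest and is eliminated.
Round 3: Linden 25, Fairview 20. Linden has a majority.

Linden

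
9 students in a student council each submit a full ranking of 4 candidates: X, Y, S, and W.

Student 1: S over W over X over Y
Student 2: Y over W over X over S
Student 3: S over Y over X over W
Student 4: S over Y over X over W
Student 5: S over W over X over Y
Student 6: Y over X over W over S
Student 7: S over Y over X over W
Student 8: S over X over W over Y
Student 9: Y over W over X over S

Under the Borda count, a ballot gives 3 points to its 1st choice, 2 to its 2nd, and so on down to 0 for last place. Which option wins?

S

Borda scores:
  X: 1 + 1 + 1 + 1 + 1 + 2 + 1 + 2 + 1 = 11
  Y: 0 + 3 + 2 + 2 + 0 + 3 + 2 + 0 + 3 = 15
  S: 3 + 0 + 3 + 3 + 3 + 0 + 3 + 3 + 0 = 18
  W: 2 + 2 + 0 + 0 + 2 + 1 + 0 + 1 + 2 = 10
S has the highest total.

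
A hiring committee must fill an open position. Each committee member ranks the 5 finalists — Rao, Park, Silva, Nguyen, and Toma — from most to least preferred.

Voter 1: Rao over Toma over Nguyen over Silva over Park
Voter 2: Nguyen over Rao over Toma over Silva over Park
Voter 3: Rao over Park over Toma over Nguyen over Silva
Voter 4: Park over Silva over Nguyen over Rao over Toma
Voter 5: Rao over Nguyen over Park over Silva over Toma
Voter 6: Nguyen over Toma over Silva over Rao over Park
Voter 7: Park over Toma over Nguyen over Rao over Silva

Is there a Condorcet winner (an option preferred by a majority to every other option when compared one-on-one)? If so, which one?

Head-to-head results (7 voters total):
Rao vs Park: Rao wins 5–2.
Rao vs Silva: Rao wins 5–2.
Rao vs Nguyen: Nguyen wins 4–3.
Rao vs Toma: Rao wins 5–2.
Park vs Silva: Park wins 4–3.
Park vs Nguyen: Nguyen wins 4–3.
Park vs Toma: Park wins 4–3.
Silva vs Nguyen: Nguyen wins 6–1.
Silva vs Toma: Toma wins 5–2.
Nguyen vs Toma: Nguyen wins 4–3.
Nguyen beats each rival — Rao (4–3), Park (4–3), Silva (6–1), Toma (4–3) — so Nguyen is the Condorcet winner.

Nguyen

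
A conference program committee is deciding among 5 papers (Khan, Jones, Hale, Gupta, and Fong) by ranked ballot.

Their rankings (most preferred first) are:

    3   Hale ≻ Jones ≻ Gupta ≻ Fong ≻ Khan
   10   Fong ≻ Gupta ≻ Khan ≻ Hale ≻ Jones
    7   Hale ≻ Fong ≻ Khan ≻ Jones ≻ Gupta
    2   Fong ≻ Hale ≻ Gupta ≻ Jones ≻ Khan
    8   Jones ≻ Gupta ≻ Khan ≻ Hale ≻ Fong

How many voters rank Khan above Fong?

8

Ballots ranking Khan above Fong: 8.
Ballots ranking Fong above Khan: 3+10+7+2 = 22.
So 8 of 30 voters prefer Khan to Fong.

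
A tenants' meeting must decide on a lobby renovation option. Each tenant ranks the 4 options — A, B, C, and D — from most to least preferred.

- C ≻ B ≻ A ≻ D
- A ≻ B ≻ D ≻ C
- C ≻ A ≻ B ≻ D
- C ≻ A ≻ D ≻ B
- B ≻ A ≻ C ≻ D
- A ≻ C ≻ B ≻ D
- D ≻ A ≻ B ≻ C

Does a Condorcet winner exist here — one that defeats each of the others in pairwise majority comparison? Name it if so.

Head-to-head results (7 voters total):
A vs B: A wins 5–2.
A vs C: A wins 4–3.
A vs D: A wins 6–1.
B vs C: C wins 4–3.
B vs D: B wins 5–2.
C vs D: C wins 5–2.
A beats each rival — B (5–2), C (4–3), D (6–1) — so A is the Condorcet winner.

A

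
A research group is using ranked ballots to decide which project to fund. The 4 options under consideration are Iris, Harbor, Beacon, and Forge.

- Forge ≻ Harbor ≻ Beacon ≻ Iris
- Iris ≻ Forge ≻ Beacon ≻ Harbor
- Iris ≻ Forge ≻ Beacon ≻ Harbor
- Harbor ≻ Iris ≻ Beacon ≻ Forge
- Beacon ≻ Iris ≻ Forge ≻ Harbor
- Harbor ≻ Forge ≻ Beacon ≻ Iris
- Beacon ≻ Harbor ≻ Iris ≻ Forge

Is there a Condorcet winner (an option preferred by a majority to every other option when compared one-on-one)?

Head-to-head results (7 voters total):
Iris vs Harbor: Harbor wins 4–3.
Iris vs Beacon: Beacon wins 4–3.
Iris vs Forge: Iris wins 5–2.
Harbor vs Beacon: Beacon wins 4–3.
Harbor vs Forge: Forge wins 4–3.
Beacon vs Forge: Forge wins 4–3.
No candidate beats all others: Iris beats Forge beats Harbor beats Iris, a majority cycle.

No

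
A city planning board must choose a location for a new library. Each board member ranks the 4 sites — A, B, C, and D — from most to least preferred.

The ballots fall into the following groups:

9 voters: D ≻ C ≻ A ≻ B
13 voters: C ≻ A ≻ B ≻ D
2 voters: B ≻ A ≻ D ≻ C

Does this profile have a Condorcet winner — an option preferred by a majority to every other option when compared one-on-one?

Head-to-head results (24 voters total):
A vs B: A wins 22–2.
A vs C: C wins 22–2.
A vs D: A wins 15–9.
B vs C: C wins 22–2.
B vs D: B wins 15–9.
C vs D: C wins 13–11.
C beats each rival — A (22–2), B (22–2), D (13–11) — so C is the Condorcet winner.

Yes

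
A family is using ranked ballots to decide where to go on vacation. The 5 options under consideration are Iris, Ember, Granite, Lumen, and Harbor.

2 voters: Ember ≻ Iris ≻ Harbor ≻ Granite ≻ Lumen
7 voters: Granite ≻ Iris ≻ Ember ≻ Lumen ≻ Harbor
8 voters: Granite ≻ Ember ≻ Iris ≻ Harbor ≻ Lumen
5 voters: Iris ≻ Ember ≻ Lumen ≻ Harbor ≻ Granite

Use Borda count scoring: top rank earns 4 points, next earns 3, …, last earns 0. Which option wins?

Borda scores:
  Iris: 2·3 + 7·3 + 8·2 + 5·4 = 63
  Ember: 2·4 + 7·2 + 8·3 + 5·3 = 61
  Granite: 2·1 + 7·4 + 8·4 + 5·0 = 62
  Lumen: 2·0 + 7·1 + 8·0 + 5·2 = 17
  Harbor: 2·2 + 7·0 + 8·1 + 5·1 = 17
Iris has the highest total.

Iris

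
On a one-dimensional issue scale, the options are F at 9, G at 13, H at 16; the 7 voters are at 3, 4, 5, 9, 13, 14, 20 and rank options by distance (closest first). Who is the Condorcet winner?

F

With single-peaked preferences on a line, the Condorcet winner is the candidate closest to the median voter.
The median voter (position 9) is closest to F at 9.
Check: F vs H — voters closer to F: 4 of 7.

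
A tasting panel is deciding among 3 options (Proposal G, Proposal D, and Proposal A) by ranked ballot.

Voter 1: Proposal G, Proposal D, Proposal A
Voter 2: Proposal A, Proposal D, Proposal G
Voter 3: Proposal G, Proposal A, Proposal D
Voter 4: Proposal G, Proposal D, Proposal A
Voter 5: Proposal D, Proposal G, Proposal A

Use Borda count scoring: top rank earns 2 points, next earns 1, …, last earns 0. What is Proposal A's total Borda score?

Borda scores:
  Proposal G: 2 + 0 + 2 + 2 + 1 = 7
  Proposal D: 1 + 1 + 0 + 1 + 2 = 5
  Proposal A: 0 + 2 + 1 + 0 + 0 = 3

3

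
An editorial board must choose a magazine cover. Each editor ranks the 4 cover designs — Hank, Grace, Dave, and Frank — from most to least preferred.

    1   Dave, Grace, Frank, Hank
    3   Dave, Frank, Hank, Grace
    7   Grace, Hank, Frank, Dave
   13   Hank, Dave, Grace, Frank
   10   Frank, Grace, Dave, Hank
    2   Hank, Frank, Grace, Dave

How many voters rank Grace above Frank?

21

Ballots ranking Grace above Frank: 1+7+13 = 21.
Ballots ranking Frank above Grace: 3+10+2 = 15.
So 21 of 36 voters prefer Grace to Frank.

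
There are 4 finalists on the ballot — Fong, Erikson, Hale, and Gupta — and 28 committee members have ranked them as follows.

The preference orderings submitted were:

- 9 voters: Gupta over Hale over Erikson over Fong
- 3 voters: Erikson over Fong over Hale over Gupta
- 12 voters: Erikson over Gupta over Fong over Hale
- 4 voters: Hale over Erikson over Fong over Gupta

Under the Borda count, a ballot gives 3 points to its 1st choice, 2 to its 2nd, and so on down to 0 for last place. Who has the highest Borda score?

Borda scores:
  Fong: 9·0 + 3·2 + 12·1 + 4·1 = 22
  Erikson: 9·1 + 3·3 + 12·3 + 4·2 = 62
  Hale: 9·2 + 3·1 + 12·0 + 4·3 = 33
  Gupta: 9·3 + 3·0 + 12·2 + 4·0 = 51
Erikson has the highest total.

Erikson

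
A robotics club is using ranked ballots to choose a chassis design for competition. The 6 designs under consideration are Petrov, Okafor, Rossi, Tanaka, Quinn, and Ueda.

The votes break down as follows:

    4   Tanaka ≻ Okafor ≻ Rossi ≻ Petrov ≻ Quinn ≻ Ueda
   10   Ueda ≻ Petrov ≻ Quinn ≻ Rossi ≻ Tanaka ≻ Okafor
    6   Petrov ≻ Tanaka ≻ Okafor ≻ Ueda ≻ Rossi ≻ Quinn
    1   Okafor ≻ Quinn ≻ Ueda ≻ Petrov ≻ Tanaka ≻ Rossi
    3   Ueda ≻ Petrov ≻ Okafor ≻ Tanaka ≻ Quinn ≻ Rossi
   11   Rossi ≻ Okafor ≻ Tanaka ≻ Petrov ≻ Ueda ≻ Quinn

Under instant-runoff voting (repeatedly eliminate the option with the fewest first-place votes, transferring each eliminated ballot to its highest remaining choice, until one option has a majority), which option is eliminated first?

Round 1: Ueda 13, Rossi 11, Petrov 6, Tanaka 4, Okafor 1, Quinn 0. Quinn has the fewest and is eliminated.
Round 2: Ueda 13, Rossi 11, Petrov 6, Tanaka 4, Okafor 1. Okafor has the fewest and is eliminated.
Round 3: Ueda 14, Rossi 11, Petrov 6, Tanaka 4. Tanaka has the fewest and is eliminated.
Round 4: Rossi 15, Ueda 14, Petrov 6. Petrov has the fewest and is eliminated.
Round 5: Ueda 20, Rossi 15. Ueda has a majority.

Quinn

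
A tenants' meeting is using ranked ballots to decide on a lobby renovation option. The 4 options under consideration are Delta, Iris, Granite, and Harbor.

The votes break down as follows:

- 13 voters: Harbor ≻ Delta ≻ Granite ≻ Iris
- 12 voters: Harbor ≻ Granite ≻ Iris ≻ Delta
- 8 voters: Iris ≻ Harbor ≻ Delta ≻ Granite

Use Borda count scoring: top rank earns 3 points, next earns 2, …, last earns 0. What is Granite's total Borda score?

Borda scores:
  Delta: 13·2 + 12·0 + 8·1 = 34
  Iris: 13·0 + 12·1 + 8·3 = 36
  Granite: 13·1 + 12·2 + 8·0 = 37
  Harbor: 13·3 + 12·3 + 8·2 = 91

37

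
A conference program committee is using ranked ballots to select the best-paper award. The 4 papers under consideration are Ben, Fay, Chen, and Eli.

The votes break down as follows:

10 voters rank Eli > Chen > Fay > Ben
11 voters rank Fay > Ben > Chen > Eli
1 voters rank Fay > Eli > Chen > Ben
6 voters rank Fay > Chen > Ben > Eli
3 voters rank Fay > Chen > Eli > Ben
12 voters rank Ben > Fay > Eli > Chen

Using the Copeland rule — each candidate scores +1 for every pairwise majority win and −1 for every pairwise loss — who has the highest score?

Fay

Pairwise results:
  Ben vs Fay: Fay wins 31–12.
  Ben vs Chen: Ben wins 23–20.
  Ben vs Eli: Ben wins 29–14.
  Fay vs Chen: Fay wins 33–10.
  Fay vs Eli: Fay wins 33–10.
  Chen vs Eli: Eli wins 23–20.
Copeland scores (wins − losses):
  Ben: 2 − 1 = 1
  Fay: 3 − 0 = 3
  Chen: 0 − 3 = -3
  Eli: 1 − 2 = -1
Fay has the best Copeland score.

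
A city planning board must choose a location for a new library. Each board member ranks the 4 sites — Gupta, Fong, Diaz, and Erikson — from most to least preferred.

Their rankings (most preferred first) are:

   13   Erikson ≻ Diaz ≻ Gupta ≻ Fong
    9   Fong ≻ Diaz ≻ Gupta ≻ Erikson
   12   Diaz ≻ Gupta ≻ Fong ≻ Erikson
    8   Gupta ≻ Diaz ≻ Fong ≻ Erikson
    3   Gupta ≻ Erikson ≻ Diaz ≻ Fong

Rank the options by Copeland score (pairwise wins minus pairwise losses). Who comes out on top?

Pairwise results:
  Gupta vs Fong: Gupta wins 36–9.
  Gupta vs Diaz: Diaz wins 34–11.
  Gupta vs Erikson: Gupta wins 32–13.
  Fong vs Diaz: Diaz wins 36–9.
  Fong vs Erikson: Fong wins 29–16.
  Diaz vs Erikson: Diaz wins 29–16.
Copeland scores (wins − losses):
  Gupta: 2 − 1 = 1
  Fong: 1 − 2 = -1
  Diaz: 3 − 0 = 3
  Erikson: 0 − 3 = -3
Diaz has the best Copeland score.

Diaz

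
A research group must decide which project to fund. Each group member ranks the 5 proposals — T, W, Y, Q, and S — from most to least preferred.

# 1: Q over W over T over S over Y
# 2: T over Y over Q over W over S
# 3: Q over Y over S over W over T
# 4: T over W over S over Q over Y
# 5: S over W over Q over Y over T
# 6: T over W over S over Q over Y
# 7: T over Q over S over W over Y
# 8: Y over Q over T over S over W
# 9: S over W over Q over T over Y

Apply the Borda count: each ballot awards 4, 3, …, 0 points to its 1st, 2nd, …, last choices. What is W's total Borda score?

18

Borda scores:
  T: 2 + 4 + 0 + 4 + 0 + 4 + 4 + 2 + 1 = 21
  W: 3 + 1 + 1 + 3 + 3 + 3 + 1 + 0 + 3 = 18
  Y: 0 + 3 + 3 + 0 + 1 + 0 + 0 + 4 + 0 = 11
  Q: 4 + 2 + 4 + 1 + 2 + 1 + 3 + 3 + 2 = 22
  S: 1 + 0 + 2 + 2 + 4 + 2 + 2 + 1 + 4 = 18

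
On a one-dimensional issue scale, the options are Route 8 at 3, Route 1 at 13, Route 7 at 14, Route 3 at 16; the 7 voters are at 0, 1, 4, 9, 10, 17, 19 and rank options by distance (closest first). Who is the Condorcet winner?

With single-peaked preferences on a line, the Condorcet winner is the candidate closest to the median voter.
The median voter (position 9) is closest to Route 1 at 13.
Check: Route 1 vs Route 3 — voters closer to Route 1: 5 of 7.

Route 1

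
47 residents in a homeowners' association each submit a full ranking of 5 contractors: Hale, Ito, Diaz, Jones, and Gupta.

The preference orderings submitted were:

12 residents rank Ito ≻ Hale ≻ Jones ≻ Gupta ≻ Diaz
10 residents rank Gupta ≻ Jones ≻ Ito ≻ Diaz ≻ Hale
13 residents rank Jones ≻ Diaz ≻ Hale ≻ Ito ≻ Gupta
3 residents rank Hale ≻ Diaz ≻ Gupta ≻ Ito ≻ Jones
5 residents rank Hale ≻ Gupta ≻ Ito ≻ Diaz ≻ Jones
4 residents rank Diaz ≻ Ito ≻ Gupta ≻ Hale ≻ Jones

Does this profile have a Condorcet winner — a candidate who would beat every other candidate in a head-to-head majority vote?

Yes

Head-to-head results (47 voters total):
Hale vs Ito: Ito wins 26–21.
Hale vs Diaz: Diaz wins 27–20.
Hale vs Jones: Hale wins 24–23.
Hale vs Gupta: Hale wins 33–14.
Ito vs Diaz: Ito wins 27–20.
Ito vs Jones: Ito wins 24–23.
Ito vs Gupta: Ito wins 29–18.
Diaz vs Jones: Jones wins 35–12.
Diaz vs Gupta: Gupta wins 27–20.
Jones vs Gupta: Jones wins 25–22.
Ito beats each rival — Hale (26–21), Diaz (27–20), Jones (24–23), Gupta (29–18) — so Ito is the Condorcet winner.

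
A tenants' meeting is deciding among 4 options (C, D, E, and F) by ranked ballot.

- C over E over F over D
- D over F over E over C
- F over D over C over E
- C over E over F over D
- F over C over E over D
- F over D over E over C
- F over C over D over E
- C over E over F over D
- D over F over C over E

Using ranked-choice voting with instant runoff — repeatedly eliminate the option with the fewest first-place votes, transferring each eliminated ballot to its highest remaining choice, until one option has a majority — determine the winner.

F

Round 1: F 4, C 3, D 2, E 0. E has the fewest and is eliminated.
Round 2: F 4, C 3, D 2. D has the fewest and is eliminated.
Round 3: F 6, C 3. F has a majority.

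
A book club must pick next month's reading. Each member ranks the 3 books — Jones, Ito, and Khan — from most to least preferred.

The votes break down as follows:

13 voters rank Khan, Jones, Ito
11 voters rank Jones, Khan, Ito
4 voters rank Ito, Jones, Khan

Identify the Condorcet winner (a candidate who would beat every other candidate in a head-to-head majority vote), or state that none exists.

Jones

Head-to-head results (28 voters total):
Jones vs Ito: Jones wins 24–4.
Jones vs Khan: Jones wins 15–13.
Ito vs Khan: Khan wins 24–4.
Jones beats each rival — Ito (24–4), Khan (15–13) — so Jones is the Condorcet winner.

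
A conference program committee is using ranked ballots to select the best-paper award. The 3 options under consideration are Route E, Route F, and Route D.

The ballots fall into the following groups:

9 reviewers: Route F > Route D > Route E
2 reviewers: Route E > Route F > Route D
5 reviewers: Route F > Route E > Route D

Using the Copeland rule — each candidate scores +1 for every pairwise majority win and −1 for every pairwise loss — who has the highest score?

Pairwise results:
  Route E vs Route F: Route F wins 14–2.
  Route E vs Route D: Route D wins 9–7.
  Route F vs Route D: Route F wins 16–0.
Copeland scores (wins − losses):
  Route E: 0 − 2 = -2
  Route F: 2 − 0 = 2
  Route D: 1 − 1 = 0
Route F has the best Copeland score.

Route F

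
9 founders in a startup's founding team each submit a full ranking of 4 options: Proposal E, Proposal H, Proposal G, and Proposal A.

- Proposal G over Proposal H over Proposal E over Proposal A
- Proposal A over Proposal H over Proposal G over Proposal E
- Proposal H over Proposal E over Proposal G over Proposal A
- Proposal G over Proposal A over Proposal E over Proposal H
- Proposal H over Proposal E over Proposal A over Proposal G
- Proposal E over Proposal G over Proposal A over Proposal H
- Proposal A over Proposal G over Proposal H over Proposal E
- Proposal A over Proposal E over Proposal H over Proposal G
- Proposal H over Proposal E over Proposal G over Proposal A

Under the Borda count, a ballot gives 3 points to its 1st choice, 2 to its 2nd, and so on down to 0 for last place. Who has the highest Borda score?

Proposal H

Borda scores:
  Proposal E: 1 + 0 + 2 + 1 + 2 + 3 + 0 + 2 + 2 = 13
  Proposal H: 2 + 2 + 3 + 0 + 3 + 0 + 1 + 1 + 3 = 15
  Proposal G: 3 + 1 + 1 + 3 + 0 + 2 + 2 + 0 + 1 = 13
  Proposal A: 0 + 3 + 0 + 2 + 1 + 1 + 3 + 3 + 0 = 13
Proposal H has the highest total.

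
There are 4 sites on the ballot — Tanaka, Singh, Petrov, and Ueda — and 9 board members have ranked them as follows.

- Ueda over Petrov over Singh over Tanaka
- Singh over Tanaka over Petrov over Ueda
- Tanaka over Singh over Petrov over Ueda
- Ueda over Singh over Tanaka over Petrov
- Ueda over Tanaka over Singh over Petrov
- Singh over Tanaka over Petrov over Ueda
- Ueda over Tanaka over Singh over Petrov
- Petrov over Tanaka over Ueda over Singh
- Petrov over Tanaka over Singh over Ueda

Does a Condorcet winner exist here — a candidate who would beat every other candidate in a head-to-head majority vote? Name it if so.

Head-to-head results (9 voters total):
Tanaka vs Singh: Tanaka wins 5–4.
Tanaka vs Petrov: Tanaka wins 6–3.
Tanaka vs Ueda: Tanaka wins 5–4.
Singh vs Petrov: Singh wins 6–3.
Singh vs Ueda: Ueda wins 5–4.
Petrov vs Ueda: Petrov wins 5–4.
Tanaka beats each rival — Singh (5–4), Petrov (6–3), Ueda (5–4) — so Tanaka is the Condorcet winner.

Tanaka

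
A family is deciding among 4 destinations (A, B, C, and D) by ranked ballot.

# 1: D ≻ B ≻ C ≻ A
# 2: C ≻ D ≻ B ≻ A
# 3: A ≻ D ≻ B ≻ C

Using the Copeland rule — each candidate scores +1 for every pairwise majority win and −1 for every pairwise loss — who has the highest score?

D

Pairwise results:
  A vs B: B wins 2–1.
  A vs C: C wins 2–1.
  A vs D: D wins 2–1.
  B vs C: B wins 2–1.
  B vs D: D wins 3–0.
  C vs D: D wins 2–1.
Copeland scores (wins − losses):
  A: 0 − 3 = -3
  B: 2 − 1 = 1
  C: 1 − 2 = -1
  D: 3 − 0 = 3
D has the best Copeland score.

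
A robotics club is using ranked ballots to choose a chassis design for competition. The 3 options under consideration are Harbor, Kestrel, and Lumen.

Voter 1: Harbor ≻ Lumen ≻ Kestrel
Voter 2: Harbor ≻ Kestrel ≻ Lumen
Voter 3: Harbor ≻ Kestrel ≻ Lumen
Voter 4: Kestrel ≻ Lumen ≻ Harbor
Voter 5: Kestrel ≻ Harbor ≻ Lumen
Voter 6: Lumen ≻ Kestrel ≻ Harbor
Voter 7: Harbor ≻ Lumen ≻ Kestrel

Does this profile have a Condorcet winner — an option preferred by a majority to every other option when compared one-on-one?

Head-to-head results (7 voters total):
Harbor vs Kestrel: Harbor wins 4–3.
Harbor vs Lumen: Harbor wins 5–2.
Kestrel vs Lumen: Kestrel wins 4–3.
Harbor beats each rival — Kestrel (4–3), Lumen (5–2) — so Harbor is the Condorcet winner.

Yes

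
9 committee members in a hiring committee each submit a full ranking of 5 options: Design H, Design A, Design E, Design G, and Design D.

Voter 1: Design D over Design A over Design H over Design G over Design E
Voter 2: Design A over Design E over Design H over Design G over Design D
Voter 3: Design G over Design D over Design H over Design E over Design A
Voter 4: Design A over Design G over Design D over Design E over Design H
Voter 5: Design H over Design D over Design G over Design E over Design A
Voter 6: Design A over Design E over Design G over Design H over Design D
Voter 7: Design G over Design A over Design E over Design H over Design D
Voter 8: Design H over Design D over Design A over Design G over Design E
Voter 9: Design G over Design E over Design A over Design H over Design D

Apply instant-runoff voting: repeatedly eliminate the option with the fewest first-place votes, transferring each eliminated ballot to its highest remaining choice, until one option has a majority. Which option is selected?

Round 1: Design A 3, Design G 3, Design H 2, Design D 1, Design E 0. Design E has the fewest and is eliminated.
Round 2: Design A 3, Design G 3, Design H 2, Design D 1. Design D has the fewest and is eliminated.
Round 3: Design A 4, Design G 3, Design H 2. Design H has the fewest and is eliminated.
Round 4: Design A 5, Design G 4. Design A has a majority.

Design A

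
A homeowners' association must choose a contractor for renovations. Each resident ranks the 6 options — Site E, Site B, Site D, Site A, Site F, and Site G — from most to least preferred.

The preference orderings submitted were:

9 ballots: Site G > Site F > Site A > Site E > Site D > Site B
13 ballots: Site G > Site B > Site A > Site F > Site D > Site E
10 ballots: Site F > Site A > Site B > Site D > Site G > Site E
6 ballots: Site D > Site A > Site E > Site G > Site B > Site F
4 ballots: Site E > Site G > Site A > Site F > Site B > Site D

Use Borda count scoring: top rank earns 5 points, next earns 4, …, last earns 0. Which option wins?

Borda scores:
  Site E: 9·2 + 13·0 + 10·0 + 6·3 + 4·5 = 56
  Site B: 9·0 + 13·4 + 10·3 + 6·1 + 4·1 = 92
  Site D: 9·1 + 13·1 + 10·2 + 6·5 + 4·0 = 72
  Site A: 9·3 + 13·3 + 10·4 + 6·4 + 4·3 = 142
  Site F: 9·4 + 13·2 + 10·5 + 6·0 + 4·2 = 120
  Site G: 9·5 + 13·5 + 10·1 + 6·2 + 4·4 = 148
Site G has the highest total.

Site G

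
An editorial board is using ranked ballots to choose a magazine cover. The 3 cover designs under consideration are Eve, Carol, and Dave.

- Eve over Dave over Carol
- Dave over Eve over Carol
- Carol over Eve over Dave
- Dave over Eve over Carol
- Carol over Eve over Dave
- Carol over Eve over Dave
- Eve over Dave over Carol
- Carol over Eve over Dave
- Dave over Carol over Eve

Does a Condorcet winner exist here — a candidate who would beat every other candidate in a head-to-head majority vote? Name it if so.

Head-to-head results (9 voters total):
Eve vs Carol: Carol wins 5–4.
Eve vs Dave: Eve wins 6–3.
Carol vs Dave: Dave wins 5–4.
No candidate beats all others: Eve beats Dave beats Carol beats Eve, a majority cycle.

There is no Condorcet winner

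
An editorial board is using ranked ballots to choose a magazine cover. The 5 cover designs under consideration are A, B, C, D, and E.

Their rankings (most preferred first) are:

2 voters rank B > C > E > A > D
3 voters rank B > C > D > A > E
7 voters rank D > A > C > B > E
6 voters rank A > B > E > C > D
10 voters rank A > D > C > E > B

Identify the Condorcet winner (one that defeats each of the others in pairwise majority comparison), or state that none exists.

A

Head-to-head results (28 voters total):
A vs B: A wins 23–5.
A vs C: A wins 23–5.
A vs D: A wins 18–10.
A vs E: A wins 26–2.
B vs C: C wins 17–11.
B vs D: D wins 17–11.
B vs E: B wins 18–10.
C vs D: D wins 17–11.
C vs E: C wins 22–6.
D vs E: D wins 20–8.
A beats each rival — B (23–5), C (23–5), D (18–10), E (26–2) — so A is the Condorcet winner.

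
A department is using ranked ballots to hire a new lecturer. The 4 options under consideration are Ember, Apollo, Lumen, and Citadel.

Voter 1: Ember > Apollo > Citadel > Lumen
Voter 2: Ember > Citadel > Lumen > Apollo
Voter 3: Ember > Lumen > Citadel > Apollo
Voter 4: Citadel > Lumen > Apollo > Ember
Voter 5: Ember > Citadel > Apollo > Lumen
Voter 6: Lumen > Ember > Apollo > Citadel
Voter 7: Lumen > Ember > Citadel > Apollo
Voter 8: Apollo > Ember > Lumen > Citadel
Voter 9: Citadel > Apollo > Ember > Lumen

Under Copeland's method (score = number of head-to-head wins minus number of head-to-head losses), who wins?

Ember

Pairwise results:
  Ember vs Apollo: Ember wins 6–3.
  Ember vs Lumen: Ember wins 6–3.
  Ember vs Citadel: Ember wins 7–2.
  Apollo vs Lumen: Lumen wins 5–4.
  Apollo vs Citadel: Citadel wins 6–3.
  Lumen vs Citadel: Citadel wins 5–4.
Copeland scores (wins − losses):
  Ember: 3 − 0 = 3
  Apollo: 0 − 3 = -3
  Lumen: 1 − 2 = -1
  Citadel: 2 − 1 = 1
Ember has the best Copeland score.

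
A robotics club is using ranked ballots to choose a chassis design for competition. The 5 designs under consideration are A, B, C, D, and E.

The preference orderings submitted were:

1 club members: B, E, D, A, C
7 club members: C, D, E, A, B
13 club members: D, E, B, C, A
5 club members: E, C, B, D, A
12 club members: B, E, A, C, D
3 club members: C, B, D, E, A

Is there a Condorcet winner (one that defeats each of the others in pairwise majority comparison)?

No

Head-to-head results (41 voters total):
A vs B: B wins 34–7.
A vs C: C wins 28–13.
A vs D: D wins 29–12.
A vs E: E wins 41–0.
B vs C: B wins 26–15.
B vs D: B wins 21–20.
B vs E: E wins 25–16.
C vs D: C wins 27–14.
C vs E: E wins 31–10.
D vs E: D wins 23–18.
No candidate beats all others: B beats D beats E beats B, a majority cycle.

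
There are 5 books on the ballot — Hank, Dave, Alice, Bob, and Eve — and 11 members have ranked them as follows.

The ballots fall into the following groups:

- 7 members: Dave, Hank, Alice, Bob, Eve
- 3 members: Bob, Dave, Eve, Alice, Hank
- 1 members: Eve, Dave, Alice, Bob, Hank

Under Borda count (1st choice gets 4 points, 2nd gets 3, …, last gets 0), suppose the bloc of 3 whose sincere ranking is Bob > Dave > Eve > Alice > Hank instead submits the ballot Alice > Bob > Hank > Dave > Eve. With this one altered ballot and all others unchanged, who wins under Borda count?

Borda totals with the altered ballot: Hank 27, Dave 34, Alice 28, Bob 17, Eve 4.
The winner is unchanged: still Dave.

Dave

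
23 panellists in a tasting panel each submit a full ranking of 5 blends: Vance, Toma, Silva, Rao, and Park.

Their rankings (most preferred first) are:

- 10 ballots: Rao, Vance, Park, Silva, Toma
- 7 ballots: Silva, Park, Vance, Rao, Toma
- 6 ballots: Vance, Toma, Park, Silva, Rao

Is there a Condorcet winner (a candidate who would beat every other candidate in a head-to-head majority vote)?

Head-to-head results (23 voters total):
Vance vs Toma: Vance wins 23–0.
Vance vs Silva: Vance wins 16–7.
Vance vs Rao: Vance wins 13–10.
Vance vs Park: Vance wins 16–7.
Toma vs Silva: Silva wins 17–6.
Toma vs Rao: Rao wins 17–6.
Toma vs Park: Park wins 17–6.
Silva vs Rao: Silva wins 13–10.
Silva vs Park: Park wins 16–7.
Rao vs Park: Park wins 13–10.
Vance beats each rival — Toma (23–0), Silva (16–7), Rao (13–10), Park (16–7) — so Vance is the Condorcet winner.

Yes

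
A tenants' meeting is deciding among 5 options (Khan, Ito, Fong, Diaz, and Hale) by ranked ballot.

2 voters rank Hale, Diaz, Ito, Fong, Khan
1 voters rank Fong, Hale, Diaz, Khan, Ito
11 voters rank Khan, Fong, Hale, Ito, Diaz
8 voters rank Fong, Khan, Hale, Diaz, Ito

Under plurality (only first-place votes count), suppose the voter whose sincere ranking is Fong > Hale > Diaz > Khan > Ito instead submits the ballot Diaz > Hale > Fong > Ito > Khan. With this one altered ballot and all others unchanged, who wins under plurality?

Khan

First-place totals with the altered ballot: Khan 11, Ito 0, Fong 8, Diaz 1, Hale 2.
The winner is unchanged: still Khan.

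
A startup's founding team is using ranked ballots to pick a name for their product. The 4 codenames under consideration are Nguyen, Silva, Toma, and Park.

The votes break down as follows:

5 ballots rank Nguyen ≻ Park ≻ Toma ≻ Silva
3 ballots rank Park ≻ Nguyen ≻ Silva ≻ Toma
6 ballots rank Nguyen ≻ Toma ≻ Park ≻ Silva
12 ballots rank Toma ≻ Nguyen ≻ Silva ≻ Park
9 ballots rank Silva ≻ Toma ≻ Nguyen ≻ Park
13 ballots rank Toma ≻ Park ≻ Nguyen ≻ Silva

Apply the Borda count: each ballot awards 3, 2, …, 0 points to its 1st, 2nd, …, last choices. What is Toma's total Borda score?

110

Borda scores:
  Nguyen: 5·3 + 3·2 + 6·3 + 12·2 + 9·1 + 13·1 = 85
  Silva: 5·0 + 3·1 + 6·0 + 12·1 + 9·3 + 13·0 = 42
  Toma: 5·1 + 3·0 + 6·2 + 12·3 + 9·2 + 13·3 = 110
  Park: 5·2 + 3·3 + 6·1 + 12·0 + 9·0 + 13·2 = 51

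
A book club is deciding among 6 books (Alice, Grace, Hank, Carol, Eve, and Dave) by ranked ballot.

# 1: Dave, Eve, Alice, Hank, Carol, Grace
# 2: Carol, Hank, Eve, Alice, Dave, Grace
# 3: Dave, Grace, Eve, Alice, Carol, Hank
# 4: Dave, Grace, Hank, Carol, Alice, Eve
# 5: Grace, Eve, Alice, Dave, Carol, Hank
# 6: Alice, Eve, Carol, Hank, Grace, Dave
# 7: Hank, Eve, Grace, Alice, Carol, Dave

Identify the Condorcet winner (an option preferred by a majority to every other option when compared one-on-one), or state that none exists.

Head-to-head results (7 voters total):
Alice vs Grace: Grace wins 4–3.
Alice vs Hank: Alice wins 4–3.
Alice vs Carol: Alice wins 5–2.
Alice vs Eve: Eve wins 5–2.
Alice vs Dave: Alice wins 4–3.
Grace vs Hank: Hank wins 4–3.
Grace vs Carol: Grace wins 4–3.
Grace vs Eve: Eve wins 4–3.
Grace vs Dave: Dave wins 4–3.
Hank vs Carol: Carol wins 4–3.
Hank vs Eve: Eve wins 4–3.
Hank vs Dave: Dave wins 4–3.
Carol vs Eve: Eve wins 5–2.
Carol vs Dave: Dave wins 4–3.
Eve vs Dave: Eve wins 4–3.
Eve beats each rival — Alice (5–2), Grace (4–3), Hank (4–3), Carol (5–2), Dave (4–3) — so Eve is the Condorcet winner.

Eve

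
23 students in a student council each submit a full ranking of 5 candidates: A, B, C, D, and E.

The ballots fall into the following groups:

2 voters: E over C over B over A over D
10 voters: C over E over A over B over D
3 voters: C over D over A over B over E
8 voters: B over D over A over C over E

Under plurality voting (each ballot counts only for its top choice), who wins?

First-place vote totals:
  A: 0
  B: 8
  C: 13
  D: 0
  E: 2
C has the most first-place votes.

C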